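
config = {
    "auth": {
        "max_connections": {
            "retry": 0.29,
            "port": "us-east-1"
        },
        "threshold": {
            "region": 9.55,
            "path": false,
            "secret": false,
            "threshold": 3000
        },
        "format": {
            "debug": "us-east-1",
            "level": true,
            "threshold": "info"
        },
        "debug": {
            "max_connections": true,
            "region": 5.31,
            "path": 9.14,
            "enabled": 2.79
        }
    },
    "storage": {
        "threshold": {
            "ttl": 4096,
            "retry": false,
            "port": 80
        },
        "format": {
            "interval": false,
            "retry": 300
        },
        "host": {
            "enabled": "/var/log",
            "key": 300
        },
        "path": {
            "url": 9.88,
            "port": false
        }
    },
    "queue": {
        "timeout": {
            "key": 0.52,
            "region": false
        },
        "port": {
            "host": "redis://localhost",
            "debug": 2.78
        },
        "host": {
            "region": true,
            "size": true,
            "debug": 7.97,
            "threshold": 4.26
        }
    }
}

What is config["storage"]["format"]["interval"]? False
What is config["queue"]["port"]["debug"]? 2.78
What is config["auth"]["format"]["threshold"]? "info"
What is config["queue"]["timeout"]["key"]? 0.52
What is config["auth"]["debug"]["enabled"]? 2.79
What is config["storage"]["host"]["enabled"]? "/var/log"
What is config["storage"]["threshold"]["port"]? 80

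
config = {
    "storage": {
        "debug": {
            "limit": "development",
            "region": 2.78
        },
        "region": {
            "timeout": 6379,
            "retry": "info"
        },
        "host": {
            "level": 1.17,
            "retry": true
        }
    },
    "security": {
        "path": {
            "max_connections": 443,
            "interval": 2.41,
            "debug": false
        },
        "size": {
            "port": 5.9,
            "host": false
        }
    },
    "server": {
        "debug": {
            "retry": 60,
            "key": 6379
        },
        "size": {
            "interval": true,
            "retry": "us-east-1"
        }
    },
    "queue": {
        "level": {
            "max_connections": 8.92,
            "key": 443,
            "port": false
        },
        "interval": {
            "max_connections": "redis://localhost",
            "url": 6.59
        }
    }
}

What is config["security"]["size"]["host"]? False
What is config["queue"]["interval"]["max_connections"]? "redis://localhost"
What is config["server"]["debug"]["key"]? 6379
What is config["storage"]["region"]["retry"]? "info"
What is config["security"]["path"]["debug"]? False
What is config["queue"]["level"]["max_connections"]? 8.92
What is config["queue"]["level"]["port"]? False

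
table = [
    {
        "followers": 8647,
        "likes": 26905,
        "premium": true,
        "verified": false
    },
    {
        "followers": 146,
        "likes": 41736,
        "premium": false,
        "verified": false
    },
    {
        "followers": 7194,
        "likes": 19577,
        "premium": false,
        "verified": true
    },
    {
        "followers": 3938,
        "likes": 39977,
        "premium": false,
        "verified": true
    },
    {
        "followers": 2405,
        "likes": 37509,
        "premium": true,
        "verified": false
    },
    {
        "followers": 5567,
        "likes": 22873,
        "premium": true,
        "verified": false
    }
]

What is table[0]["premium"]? True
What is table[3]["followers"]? 3938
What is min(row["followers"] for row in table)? 146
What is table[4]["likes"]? 37509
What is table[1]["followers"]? 146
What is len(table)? 6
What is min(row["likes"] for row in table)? 19577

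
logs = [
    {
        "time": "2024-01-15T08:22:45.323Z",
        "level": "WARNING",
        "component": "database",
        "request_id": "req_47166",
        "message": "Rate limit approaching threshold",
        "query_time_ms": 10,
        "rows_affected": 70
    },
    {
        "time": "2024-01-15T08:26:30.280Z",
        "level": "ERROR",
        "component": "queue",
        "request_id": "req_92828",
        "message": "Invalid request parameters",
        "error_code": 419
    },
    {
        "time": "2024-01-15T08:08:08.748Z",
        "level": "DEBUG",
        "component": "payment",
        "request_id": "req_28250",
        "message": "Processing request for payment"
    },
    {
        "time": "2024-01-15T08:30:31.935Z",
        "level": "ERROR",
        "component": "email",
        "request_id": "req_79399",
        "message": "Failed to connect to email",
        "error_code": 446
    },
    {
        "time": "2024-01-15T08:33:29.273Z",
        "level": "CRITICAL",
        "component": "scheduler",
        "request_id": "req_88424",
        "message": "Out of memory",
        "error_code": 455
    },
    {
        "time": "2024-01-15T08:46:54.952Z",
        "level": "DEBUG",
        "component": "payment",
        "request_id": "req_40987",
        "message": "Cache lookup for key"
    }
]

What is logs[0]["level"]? "WARNING"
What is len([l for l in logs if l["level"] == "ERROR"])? 2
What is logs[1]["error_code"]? 419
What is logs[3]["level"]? "ERROR"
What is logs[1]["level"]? "ERROR"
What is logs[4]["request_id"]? "req_88424"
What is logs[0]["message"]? "Rate limit approaching threshold"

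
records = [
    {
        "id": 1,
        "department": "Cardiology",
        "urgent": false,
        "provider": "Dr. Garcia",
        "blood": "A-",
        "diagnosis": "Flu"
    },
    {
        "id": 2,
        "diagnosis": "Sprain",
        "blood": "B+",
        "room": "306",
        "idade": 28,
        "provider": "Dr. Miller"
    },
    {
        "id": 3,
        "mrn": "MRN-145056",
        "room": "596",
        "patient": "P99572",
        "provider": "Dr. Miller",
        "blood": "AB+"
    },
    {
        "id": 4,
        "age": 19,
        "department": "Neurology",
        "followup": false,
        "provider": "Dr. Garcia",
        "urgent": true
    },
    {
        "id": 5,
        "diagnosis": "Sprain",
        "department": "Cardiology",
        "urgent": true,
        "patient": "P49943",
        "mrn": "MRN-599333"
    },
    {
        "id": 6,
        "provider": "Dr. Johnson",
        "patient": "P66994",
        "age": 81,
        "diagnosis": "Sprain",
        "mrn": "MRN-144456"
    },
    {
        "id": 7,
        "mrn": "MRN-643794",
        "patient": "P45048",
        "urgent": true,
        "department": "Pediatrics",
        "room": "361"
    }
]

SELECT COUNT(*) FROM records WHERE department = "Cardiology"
2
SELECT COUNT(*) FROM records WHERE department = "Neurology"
1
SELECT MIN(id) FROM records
1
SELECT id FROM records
[1, 2, 3, 4, 5, 6, 7]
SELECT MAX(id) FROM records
7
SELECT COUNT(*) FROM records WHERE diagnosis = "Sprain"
3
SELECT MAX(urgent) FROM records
True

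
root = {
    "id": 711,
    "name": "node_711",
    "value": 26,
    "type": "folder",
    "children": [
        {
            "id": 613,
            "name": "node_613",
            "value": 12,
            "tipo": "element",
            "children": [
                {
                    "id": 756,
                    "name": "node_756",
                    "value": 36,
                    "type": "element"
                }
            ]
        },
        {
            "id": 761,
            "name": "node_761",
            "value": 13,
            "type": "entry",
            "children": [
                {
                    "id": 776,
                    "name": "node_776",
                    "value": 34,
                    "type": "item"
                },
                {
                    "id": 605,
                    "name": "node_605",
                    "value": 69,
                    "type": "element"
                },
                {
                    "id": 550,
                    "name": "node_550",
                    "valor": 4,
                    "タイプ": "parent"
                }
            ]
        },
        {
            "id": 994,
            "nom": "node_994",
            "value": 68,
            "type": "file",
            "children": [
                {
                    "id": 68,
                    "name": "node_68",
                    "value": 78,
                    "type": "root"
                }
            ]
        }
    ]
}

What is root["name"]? "node_711"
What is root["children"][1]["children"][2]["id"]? 550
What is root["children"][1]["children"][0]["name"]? "node_776"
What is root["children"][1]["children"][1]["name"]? "node_605"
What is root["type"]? "folder"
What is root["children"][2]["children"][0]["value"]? 78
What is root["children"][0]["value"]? 12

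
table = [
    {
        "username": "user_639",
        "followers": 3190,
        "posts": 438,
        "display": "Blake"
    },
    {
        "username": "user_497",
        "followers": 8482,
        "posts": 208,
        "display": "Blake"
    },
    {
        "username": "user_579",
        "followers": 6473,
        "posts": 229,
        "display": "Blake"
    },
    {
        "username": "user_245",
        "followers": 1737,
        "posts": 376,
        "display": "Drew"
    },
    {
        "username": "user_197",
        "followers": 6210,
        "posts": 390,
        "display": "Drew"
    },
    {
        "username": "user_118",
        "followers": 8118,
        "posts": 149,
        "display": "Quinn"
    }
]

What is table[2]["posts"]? 229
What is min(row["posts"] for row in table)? 149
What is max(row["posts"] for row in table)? 438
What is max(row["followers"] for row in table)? 8482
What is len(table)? 6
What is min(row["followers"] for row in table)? 1737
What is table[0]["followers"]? 3190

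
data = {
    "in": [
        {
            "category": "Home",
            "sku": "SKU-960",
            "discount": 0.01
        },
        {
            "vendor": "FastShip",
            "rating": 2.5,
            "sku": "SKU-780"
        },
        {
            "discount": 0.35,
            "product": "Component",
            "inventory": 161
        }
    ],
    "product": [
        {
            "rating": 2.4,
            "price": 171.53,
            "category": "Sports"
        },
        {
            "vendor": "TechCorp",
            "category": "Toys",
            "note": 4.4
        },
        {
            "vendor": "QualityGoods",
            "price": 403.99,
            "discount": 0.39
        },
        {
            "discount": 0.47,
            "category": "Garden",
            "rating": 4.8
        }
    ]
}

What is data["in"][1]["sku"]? "SKU-780"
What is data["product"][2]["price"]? 403.99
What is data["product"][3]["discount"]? 0.47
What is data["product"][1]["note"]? 4.4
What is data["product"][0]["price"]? 171.53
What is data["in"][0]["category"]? "Home"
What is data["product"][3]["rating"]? 4.8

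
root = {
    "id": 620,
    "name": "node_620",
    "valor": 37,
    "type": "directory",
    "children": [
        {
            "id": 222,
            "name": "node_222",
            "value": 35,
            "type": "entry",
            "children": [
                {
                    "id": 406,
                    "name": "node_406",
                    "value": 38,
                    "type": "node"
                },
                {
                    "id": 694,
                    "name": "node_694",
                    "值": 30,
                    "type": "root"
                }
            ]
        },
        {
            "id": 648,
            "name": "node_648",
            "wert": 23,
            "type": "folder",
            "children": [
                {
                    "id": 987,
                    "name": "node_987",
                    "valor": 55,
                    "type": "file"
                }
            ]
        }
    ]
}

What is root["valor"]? 37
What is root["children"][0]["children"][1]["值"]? 30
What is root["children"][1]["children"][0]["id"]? 987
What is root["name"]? "node_620"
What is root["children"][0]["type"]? "entry"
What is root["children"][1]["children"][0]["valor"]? 55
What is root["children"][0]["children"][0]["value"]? 38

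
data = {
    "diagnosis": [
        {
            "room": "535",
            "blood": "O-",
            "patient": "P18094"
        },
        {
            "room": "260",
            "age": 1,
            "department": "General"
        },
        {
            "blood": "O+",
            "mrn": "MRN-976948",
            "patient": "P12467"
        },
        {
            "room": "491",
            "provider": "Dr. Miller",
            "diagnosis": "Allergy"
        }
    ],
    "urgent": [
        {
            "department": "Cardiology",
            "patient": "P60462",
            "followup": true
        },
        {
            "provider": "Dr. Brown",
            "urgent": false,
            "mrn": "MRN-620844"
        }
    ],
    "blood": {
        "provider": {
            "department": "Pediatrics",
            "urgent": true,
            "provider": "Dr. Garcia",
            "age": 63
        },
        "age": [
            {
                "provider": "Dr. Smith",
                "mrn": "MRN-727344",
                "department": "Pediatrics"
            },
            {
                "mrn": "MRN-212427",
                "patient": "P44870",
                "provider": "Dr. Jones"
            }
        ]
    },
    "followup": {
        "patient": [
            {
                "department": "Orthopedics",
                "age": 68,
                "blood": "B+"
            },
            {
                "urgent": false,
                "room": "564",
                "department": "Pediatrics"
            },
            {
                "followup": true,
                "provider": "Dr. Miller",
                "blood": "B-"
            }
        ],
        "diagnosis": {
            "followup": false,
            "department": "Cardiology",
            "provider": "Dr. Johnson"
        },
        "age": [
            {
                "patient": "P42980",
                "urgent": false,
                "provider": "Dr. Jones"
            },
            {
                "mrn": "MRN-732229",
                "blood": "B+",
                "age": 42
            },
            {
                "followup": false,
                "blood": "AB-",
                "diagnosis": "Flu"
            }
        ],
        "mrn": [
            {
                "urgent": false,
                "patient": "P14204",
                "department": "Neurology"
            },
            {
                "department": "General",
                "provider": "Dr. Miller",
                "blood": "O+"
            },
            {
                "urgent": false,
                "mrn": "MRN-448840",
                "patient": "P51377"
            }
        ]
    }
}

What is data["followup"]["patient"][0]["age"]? 68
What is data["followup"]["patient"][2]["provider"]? "Dr. Miller"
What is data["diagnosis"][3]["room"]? "491"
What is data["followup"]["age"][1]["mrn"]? "MRN-732229"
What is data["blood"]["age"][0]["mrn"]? "MRN-727344"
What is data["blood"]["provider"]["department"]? "Pediatrics"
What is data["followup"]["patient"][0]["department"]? "Orthopedics"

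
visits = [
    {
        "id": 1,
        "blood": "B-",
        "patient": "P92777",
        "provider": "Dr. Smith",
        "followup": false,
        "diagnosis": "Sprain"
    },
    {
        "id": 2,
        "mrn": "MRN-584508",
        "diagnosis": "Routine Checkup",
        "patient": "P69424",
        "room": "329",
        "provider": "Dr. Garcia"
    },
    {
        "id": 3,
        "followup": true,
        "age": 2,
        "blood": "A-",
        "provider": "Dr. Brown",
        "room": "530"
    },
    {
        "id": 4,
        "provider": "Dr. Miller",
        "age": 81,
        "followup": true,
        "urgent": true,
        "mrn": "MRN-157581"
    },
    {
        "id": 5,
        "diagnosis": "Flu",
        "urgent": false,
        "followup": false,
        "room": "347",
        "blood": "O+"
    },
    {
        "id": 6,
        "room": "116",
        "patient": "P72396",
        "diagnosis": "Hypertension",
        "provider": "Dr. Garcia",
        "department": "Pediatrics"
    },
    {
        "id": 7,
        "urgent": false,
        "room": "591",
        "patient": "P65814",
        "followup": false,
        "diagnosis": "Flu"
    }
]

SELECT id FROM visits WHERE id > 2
[3, 4, 5, 6, 7]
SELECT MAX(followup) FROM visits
True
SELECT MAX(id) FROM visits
7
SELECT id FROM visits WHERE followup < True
[1, 5, 7]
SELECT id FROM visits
[1, 2, 3, 4, 5, 6, 7]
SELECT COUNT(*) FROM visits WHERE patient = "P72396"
1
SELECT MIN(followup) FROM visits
False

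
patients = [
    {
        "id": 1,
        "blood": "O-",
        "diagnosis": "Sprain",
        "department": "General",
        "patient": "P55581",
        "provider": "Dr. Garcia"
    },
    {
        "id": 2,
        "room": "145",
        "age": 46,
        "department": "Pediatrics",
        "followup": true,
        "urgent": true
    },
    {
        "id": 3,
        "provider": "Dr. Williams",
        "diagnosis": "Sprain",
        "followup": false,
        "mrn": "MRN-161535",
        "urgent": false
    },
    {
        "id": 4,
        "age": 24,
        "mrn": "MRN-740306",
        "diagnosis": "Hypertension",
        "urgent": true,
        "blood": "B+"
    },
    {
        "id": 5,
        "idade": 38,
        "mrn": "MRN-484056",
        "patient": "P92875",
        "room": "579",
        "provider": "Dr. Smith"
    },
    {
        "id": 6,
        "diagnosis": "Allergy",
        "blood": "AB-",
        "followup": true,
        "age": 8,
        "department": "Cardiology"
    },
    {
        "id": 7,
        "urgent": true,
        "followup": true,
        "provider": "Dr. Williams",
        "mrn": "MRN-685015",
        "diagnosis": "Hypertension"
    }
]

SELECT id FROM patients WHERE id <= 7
[1, 2, 3, 4, 5, 6, 7]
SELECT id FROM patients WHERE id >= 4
[4, 5, 6, 7]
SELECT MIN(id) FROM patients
1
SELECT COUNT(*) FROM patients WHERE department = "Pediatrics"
1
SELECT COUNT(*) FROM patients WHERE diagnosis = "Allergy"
1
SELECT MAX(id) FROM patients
7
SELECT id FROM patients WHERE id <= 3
[1, 2, 3]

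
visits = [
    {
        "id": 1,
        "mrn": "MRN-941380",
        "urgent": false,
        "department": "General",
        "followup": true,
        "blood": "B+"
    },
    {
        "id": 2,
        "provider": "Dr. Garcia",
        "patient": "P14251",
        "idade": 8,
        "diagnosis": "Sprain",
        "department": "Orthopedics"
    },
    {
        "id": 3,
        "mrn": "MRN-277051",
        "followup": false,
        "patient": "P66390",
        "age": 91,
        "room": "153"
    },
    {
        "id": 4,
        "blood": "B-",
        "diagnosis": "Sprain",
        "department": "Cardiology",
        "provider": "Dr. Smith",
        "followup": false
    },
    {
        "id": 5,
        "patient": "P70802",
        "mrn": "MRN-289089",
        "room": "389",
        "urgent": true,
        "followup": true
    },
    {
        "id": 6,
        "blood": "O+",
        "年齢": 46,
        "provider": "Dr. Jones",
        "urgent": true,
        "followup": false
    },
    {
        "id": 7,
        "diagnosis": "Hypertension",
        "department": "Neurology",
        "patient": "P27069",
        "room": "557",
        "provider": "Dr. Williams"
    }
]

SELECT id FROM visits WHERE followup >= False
[1, 3, 4, 5, 6]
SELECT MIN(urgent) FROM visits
False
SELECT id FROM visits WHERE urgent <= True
[1, 5, 6]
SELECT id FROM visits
[1, 2, 3, 4, 5, 6, 7]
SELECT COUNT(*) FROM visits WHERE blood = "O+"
1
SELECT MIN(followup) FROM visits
False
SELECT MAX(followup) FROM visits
True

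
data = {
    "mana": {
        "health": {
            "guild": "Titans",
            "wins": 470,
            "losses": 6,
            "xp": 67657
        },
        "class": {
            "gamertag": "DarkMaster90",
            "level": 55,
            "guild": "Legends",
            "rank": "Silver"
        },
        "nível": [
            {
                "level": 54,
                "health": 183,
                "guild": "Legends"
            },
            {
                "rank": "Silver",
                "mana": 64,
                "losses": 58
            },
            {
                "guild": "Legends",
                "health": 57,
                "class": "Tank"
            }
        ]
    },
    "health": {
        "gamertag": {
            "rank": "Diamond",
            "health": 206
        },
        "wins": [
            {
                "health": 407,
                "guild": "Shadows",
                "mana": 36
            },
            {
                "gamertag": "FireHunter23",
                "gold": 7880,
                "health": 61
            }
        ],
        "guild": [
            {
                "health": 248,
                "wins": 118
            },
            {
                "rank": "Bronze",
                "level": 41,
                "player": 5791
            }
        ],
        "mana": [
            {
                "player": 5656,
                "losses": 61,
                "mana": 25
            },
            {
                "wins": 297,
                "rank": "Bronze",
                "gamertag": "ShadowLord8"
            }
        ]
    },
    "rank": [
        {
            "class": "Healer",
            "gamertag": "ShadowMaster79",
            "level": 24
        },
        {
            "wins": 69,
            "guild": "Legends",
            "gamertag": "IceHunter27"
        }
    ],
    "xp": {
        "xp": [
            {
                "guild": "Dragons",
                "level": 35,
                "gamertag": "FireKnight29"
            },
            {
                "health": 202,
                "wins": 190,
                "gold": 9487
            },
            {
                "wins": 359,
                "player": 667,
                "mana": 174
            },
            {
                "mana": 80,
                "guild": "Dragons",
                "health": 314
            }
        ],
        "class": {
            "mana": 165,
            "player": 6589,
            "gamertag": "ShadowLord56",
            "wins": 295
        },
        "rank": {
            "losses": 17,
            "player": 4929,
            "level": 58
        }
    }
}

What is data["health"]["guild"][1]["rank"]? "Bronze"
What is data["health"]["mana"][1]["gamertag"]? "ShadowLord8"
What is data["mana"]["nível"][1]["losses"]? 58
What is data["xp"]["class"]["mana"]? 165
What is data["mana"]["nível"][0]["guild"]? "Legends"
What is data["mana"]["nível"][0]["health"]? 183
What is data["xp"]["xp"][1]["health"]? 202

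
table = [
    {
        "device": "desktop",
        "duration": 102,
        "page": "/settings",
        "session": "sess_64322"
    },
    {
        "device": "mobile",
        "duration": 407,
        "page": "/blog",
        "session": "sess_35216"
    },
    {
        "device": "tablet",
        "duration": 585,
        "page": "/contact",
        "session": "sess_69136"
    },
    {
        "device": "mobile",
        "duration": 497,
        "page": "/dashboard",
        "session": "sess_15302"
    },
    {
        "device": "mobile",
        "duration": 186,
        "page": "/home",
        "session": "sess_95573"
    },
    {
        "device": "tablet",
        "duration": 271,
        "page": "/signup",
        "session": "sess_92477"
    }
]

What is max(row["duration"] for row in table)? 585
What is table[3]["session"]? "sess_15302"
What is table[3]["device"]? "mobile"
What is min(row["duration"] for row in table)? 102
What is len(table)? 6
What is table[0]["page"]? "/settings"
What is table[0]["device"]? "desktop"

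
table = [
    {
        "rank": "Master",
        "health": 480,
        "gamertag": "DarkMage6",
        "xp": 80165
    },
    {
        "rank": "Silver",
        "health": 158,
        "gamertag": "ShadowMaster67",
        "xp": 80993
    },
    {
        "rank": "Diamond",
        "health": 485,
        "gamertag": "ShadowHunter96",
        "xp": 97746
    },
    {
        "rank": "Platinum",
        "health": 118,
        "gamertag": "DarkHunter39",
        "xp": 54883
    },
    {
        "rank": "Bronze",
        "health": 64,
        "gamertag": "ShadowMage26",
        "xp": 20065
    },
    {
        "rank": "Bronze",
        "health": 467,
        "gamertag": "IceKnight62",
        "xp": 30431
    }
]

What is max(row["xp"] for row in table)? 97746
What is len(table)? 6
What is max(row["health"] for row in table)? 485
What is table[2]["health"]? 485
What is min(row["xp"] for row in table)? 20065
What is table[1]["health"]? 158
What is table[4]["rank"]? "Bronze"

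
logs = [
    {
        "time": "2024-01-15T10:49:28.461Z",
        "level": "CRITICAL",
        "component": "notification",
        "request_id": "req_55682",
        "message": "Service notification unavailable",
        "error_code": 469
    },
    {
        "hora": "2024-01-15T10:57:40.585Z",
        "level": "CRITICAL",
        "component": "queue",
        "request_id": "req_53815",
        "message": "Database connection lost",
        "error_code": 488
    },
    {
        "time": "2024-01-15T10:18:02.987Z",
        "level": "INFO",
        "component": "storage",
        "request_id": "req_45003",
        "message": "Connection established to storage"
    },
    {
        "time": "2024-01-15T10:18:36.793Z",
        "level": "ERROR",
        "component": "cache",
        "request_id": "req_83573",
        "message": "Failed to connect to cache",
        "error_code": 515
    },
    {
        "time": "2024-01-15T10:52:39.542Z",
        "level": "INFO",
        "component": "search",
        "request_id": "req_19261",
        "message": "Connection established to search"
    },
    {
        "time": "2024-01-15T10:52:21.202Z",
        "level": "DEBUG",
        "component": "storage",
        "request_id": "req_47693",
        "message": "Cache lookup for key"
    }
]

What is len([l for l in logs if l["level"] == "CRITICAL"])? 2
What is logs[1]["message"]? "Database connection lost"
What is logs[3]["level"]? "ERROR"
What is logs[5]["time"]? "2024-01-15T10:52:21.202Z"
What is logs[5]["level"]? "DEBUG"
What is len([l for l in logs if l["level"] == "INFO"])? 2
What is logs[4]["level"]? "INFO"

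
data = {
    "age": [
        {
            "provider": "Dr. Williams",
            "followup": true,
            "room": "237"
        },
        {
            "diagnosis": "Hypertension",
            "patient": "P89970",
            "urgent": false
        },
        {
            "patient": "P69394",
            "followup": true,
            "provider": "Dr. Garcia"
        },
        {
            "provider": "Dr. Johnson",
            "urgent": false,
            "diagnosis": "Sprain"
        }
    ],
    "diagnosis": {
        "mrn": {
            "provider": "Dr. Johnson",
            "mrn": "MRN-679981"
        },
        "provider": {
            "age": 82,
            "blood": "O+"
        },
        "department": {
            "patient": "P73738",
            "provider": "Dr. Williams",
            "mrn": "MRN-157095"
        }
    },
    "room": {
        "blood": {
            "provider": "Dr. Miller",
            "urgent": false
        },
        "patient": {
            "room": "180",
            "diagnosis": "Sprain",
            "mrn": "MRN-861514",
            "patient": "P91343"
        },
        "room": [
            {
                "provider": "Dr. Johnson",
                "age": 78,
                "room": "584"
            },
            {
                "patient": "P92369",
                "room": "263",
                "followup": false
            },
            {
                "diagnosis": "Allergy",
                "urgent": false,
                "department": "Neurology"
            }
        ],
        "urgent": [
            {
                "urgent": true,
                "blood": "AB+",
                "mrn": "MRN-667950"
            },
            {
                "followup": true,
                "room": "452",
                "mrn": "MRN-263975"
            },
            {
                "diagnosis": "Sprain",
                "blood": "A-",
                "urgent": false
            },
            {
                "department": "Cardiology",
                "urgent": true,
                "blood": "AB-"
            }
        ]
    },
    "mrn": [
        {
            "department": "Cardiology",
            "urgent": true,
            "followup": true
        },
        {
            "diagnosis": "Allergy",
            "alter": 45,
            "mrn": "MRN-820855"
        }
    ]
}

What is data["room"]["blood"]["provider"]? "Dr. Miller"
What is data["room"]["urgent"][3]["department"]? "Cardiology"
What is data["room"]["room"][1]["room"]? "263"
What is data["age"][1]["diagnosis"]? "Hypertension"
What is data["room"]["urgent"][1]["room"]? "452"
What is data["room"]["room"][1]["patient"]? "P92369"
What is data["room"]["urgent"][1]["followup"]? True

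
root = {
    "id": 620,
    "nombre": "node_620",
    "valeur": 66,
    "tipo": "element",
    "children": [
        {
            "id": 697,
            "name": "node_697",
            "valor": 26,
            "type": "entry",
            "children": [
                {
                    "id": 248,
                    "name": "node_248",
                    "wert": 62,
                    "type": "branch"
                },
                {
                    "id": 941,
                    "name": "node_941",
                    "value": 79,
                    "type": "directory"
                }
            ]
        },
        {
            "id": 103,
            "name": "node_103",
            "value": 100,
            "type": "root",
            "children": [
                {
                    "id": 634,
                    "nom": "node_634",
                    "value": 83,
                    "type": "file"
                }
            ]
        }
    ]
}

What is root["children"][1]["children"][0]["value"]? 83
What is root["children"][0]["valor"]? 26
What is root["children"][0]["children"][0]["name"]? "node_248"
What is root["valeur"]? 66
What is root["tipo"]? "element"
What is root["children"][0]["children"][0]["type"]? "branch"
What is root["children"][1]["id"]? 103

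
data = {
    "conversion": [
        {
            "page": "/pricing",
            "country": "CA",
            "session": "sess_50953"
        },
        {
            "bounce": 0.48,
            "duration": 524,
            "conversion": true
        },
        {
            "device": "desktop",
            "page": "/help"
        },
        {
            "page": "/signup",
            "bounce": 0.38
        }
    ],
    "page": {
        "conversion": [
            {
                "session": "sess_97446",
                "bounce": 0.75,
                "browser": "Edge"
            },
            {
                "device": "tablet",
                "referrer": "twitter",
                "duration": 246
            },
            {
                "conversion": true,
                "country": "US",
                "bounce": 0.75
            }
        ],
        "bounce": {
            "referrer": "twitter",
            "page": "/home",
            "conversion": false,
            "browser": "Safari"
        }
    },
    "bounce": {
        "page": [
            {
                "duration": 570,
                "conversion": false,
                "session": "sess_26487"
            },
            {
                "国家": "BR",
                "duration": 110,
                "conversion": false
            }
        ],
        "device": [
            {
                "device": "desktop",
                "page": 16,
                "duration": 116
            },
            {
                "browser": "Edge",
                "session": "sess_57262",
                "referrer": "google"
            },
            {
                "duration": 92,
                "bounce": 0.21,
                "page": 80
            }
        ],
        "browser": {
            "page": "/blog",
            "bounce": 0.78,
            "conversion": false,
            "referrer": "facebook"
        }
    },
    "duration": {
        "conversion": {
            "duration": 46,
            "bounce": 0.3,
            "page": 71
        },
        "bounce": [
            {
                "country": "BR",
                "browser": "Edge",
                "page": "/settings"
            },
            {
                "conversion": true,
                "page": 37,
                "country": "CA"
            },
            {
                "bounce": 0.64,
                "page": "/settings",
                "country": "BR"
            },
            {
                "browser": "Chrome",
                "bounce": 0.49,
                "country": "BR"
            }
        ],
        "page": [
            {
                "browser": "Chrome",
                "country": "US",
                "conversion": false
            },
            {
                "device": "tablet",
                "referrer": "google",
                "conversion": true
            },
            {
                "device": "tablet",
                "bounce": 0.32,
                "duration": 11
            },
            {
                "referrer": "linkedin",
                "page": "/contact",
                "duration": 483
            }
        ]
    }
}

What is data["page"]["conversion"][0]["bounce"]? 0.75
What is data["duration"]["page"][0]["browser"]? "Chrome"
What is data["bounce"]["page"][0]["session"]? "sess_26487"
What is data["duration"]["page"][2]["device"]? "tablet"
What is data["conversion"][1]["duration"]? 524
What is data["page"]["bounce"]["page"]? "/home"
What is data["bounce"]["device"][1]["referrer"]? "google"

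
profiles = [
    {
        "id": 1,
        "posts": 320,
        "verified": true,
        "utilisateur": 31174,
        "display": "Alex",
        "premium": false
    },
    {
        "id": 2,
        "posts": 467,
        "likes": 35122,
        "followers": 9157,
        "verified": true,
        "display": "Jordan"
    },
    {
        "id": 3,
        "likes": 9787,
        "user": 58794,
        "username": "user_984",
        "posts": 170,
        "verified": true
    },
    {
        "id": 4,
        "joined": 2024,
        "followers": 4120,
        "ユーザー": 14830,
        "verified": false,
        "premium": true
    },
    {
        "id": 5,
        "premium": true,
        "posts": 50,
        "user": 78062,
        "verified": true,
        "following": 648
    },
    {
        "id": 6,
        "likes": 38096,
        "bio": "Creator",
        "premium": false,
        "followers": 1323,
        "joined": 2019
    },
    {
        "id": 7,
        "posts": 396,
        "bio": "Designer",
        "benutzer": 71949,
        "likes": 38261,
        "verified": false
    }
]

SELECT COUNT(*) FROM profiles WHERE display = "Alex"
1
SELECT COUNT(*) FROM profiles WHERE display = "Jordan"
1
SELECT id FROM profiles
[1, 2, 3, 4, 5, 6, 7]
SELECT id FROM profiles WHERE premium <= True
[1, 4, 5, 6]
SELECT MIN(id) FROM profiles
1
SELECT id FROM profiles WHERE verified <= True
[1, 2, 3, 4, 5, 7]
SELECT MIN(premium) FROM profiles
False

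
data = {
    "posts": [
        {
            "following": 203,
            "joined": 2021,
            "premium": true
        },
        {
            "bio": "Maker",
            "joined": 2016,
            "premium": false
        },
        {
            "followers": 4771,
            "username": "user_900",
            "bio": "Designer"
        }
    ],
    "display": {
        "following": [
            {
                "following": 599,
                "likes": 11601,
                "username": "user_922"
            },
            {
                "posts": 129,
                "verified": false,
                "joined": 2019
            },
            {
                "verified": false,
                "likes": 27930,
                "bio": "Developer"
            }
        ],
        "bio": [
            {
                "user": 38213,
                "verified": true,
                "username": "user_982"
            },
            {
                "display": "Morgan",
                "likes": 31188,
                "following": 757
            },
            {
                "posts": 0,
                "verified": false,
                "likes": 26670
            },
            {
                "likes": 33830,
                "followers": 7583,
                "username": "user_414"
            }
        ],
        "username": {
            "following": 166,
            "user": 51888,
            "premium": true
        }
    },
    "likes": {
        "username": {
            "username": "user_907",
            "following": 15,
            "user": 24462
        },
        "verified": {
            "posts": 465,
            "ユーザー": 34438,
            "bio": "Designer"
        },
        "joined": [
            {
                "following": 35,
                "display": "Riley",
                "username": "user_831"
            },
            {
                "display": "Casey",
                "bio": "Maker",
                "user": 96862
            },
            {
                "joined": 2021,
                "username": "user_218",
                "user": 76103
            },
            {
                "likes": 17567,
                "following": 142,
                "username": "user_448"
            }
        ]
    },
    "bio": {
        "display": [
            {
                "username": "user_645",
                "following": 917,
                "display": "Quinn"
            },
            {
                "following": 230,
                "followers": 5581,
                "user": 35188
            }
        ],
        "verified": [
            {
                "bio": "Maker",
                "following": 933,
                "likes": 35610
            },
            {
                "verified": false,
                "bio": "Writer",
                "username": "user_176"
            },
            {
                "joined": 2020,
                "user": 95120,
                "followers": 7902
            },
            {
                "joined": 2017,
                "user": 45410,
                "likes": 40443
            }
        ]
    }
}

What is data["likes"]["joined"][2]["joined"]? 2021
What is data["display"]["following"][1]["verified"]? False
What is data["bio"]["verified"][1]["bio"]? "Writer"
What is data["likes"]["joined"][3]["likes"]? 17567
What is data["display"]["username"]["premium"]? True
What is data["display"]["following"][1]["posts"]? 129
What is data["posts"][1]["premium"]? False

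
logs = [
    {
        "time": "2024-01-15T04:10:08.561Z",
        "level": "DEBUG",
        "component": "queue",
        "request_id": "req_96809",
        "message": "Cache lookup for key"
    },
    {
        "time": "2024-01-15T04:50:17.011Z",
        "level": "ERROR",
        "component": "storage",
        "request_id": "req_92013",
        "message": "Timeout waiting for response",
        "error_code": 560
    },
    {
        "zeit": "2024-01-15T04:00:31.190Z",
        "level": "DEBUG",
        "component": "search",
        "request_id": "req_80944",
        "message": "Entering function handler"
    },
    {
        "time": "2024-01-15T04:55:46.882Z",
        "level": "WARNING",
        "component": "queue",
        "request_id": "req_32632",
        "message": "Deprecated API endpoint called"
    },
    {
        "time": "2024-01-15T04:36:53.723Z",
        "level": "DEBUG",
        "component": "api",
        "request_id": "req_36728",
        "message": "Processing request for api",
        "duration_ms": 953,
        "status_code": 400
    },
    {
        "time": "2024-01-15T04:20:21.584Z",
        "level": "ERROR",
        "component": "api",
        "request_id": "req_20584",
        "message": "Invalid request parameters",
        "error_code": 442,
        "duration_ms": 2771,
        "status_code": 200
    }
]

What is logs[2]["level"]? "DEBUG"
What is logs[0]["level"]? "DEBUG"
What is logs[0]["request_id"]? "req_96809"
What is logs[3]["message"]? "Deprecated API endpoint called"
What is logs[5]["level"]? "ERROR"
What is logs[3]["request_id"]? "req_32632"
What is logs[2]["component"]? "search"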